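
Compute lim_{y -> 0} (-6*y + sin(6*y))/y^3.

Direct substitution gives 0/0.
Apply L'Hôpital: lim (6*cos(6*y) - 6)/(3*y^2), still 0/0.
Apply L'Hôpital: lim (-36*sin(6*y))/(6*y), still 0/0.
After 3 applications of L'Hôpital's rule the quotient is (-216*cos(6*y))/(6); substituting y = 0 gives -36.

-36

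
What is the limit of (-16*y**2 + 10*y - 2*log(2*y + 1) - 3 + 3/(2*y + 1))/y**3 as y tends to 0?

Substitution gives 0/0; apply L'Hôpital's rule 3 times.
After differentiating numerator and denominator 3 times the quotient is (16*(-4*y - 11)/(2*y + 1)^4)/(6); at y = 0 this is -88/3.

-88/3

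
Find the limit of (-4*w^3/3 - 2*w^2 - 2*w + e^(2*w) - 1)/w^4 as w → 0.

Direct substitution gives 0/0.
Apply L'Hôpital: lim (-4*w^2 - 4*w + 2*e^(2*w) - 2)/(4*w^3), still 0/0.
Apply L'Hôpital: lim (-8*w + 4*e^(2*w) - 4)/(12*w^2), still 0/0.
Apply L'Hôpital: lim (8*e^(2*w) - 8)/(24*w), still 0/0.
After 4 applications of L'Hôpital's rule the quotient is (16*e^(2*w))/(24); substituting w = 0 gives 2/3.

2/3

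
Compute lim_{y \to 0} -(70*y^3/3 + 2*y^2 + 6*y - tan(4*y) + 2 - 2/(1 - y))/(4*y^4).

Substitution gives 0/0 (the numerator vanishes to order 4).
Expand each term to order y^4: the coefficient of y^4 in -2·1/(1 - y) is -2 and in −tan(4y) is 0.
Lower-order terms cancel with the polynomial part, so the numerator is (-2)·y^4 + o(y^4), and the limit is (-2)/(-4) = 1/2.

1/2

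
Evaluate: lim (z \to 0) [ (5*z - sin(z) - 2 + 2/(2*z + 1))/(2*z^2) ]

4

Substitution gives 0/0 (the numerator vanishes to order 2).
Expand each term to order z^2: the coefficient of z^2 in 2·1/(1 + 2z) is 8 and in −sin(z) is 0.
Lower-order terms cancel with the polynomial part, so the numerator is (8)·z^2 + o(z^2), and the limit is (8)/(2) = 4.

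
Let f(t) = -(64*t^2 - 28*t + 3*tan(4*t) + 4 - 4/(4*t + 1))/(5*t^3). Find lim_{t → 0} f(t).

Substitution gives 0/0; apply L'Hôpital's rule 3 times.
After differentiating numerator and denominator 3 times the quotient is (1152*tan(4*t)^2/cos(4*t)^2 + 384/cos(4*t)^2 + 1536/(4*t + 1)^4)/(-30); at t = 0 this is -64.

-64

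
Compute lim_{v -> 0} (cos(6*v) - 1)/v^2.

Direct substitution gives 0/0.
Apply L'Hôpital: lim (-6*sin(6*v))/(2*v), still 0/0.
After 2 applications of L'Hôpital's rule the quotient is (-36*cos(6*v))/(2); substituting v = 0 gives -18.

-18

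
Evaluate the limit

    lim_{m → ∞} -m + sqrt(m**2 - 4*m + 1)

An ∞ − ∞ form. Rationalising with the conjugate, the difference becomes (-4m + 1) / (√(m^2 - 4*m + 1) + m).
For large m the denominator behaves like 2·m, so the quotient tends to -4/2 = -2.

-2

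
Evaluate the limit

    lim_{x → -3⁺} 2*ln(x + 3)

-∞

As x → -3⁺, x + 3 → 0⁺ and ln(x + 3) → −∞.
Multiplying by 2 gives -∞.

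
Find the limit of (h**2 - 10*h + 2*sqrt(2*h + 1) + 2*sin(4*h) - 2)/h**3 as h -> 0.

-61/3

Substitution gives 0/0 (the numerator vanishes to order 3).
Expand each term to order h^3: the coefficient of h^3 in 2·√(1 + 2h) is 1 and in 2·sin(4h) is -64/3.
Lower-order terms cancel with the polynomial part, so the numerator is (-61/3)·h^3 + o(h^3), and the limit is (-61/3)/(1) = -61/3.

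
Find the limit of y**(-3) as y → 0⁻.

-∞

As y → 0⁻, (y) → 0⁻, so (y)^3 → 0⁻ and 1/(y)^3 → -∞.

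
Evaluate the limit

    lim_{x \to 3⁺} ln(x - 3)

-∞

As x → 3⁺, x - 3 → 0⁺ and ln(x - 3) → −∞.
Multiplying by 1 gives -∞.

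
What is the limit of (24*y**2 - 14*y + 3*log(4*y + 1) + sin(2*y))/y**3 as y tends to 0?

188/3

Substitution gives 0/0 (the numerator vanishes to order 3).
Expand each term to order y^3: the coefficient of y^3 in sin(2y) is -4/3 and in 3·ln(1 + 4y) is 64.
Lower-order terms cancel with the polynomial part, so the numerator is (188/3)·y^3 + o(y^3), and the limit is (188/3)/(1) = 188/3.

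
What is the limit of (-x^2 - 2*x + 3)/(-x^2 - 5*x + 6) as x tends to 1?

Direct substitution gives 0/0, so factor. Both numerator and denominator have (x - 1) as a factor.
After cancelling, the expression reduces to (-x - 3)/(-x - 6).
Substituting x = 1 gives 4/7.

4/7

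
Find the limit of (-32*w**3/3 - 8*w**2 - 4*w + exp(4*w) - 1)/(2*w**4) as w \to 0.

16/3

Direct substitution gives 0/0.
Apply L'Hôpital: lim (-32*w^2 - 16*w + 4*e^(4*w) - 4)/(8*w^3), still 0/0.
Apply L'Hôpital: lim (-64*w + 16*e^(4*w) - 16)/(24*w^2), still 0/0.
Apply L'Hôpital: lim (64*e^(4*w) - 64)/(48*w), still 0/0.
After 4 applications of L'Hôpital's rule the quotient is (256*e^(4*w))/(48); substituting w = 0 gives 16/3.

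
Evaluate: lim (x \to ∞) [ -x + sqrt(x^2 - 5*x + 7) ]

This has the form ∞ − ∞. Multiply and divide by the conjugate √(x^2 - 5*x + 7) + x.
That gives (-5x + 7) / (√(x^2 - 5*x + 7) + x).
Divide numerator and denominator by x: the limit is -5/(2·1) = -5/2.

-5/2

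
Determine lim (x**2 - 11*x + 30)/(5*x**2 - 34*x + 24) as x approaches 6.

1/26

Since x = 6 makes numerator and denominator zero, (x - 6) divides both.
Cancelling it gives (x - 5)/(5*x - 4); now plug in x = 6 to get 1/26.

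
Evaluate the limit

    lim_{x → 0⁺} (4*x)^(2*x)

1

Base → 0⁺ and exponent → 0⁺: a 0^0 form.
Take logs: 2x·ln(4x). This is 0·(−∞); rewriting as ln(4x)/(1/(2x)) and applying L'Hôpital gives 0.
Hence the limit is e^0 = 1.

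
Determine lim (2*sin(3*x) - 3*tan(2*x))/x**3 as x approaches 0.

-17

Substitution gives 0/0 (the numerator vanishes to order 3).
Expand each term to order x^3: the coefficient of x^3 in -3·tan(2x) is -8 and in 2·sin(3x) is -9.
Lower-order terms cancel with the polynomial part, so the numerator is (-17)·x^3 + o(x^3), and the limit is (-17)/(1) = -17.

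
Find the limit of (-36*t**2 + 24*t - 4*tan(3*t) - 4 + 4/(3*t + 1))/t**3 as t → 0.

Substitution gives 0/0 (the numerator vanishes to order 3).
Expand each term to order t^3: the coefficient of t^3 in -4·tan(3t) is -36 and in 4·1/(1 + 3t) is -108.
Lower-order terms cancel with the polynomial part, so the numerator is (-144)·t^3 + o(t^3), and the limit is (-144)/(1) = -144.

-144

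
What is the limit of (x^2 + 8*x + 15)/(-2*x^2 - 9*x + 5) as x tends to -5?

Direct substitution gives 0/0, so factor. Both numerator and denominator have (x + 5) as a factor.
After cancelling, the expression reduces to (x + 3)/(1 - 2*x).
Substituting x = -5 gives -2/11.

-2/11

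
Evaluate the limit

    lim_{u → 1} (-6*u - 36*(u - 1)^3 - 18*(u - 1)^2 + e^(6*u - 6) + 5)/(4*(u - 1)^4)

27/2

Direct substitution gives 0/0.
Apply L'Hôpital: lim (-36*u - 108*(u - 1)^2 + 6*e^(6*u - 6) + 30)/(16*(u - 1)^3), still 0/0.
Apply L'Hôpital: lim (-216*u + 36*e^(6*u - 6) + 180)/(48*(u - 1)^2), still 0/0.
Apply L'Hôpital: lim (216*e^(6*u - 6) - 216)/(96*u - 96), still 0/0.
After 4 applications of L'Hôpital's rule the quotient is (1296*e^(6*u - 6))/(96); substituting u = 1 gives 27/2.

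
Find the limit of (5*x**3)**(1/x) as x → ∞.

Base → ∞ and exponent → 0: an ∞^0 form.
Take logs: (1/x)·ln(5·x^3) = (ln 5 + 3·ln x)/x → 0.
So the limit is e^0 = 1.

1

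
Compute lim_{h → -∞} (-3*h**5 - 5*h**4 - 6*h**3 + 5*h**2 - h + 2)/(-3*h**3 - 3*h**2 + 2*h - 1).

∞

The numerator has higher degree (5 > 3); the quotient behaves like (-3/(-3))·h^2 for large |h|.
As h → −∞ this diverges to ∞.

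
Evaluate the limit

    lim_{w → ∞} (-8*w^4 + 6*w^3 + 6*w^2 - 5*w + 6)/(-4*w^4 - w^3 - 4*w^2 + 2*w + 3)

2

Numerator and denominator both have degree 4.
Dividing every term by w^4, all lower-order terms vanish and the limit is the ratio of leading coefficients, -8/(-4) = 2.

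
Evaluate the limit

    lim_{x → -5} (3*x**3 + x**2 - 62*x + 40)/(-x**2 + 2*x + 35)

Direct substitution gives 0/0, so factor. Both numerator and denominator have (x + 5) as a factor.
After cancelling, the expression reduces to (3*x^2 - 14*x + 8)/(7 - x).
Substituting x = -5 gives 51/4.

51/4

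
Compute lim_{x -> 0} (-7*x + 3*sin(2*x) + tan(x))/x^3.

Substitution gives 0/0 (the numerator vanishes to order 3).
Expand each term to order x^3: the coefficient of x^3 in tan(x) is 1/3 and in 3·sin(2x) is -4.
Lower-order terms cancel with the polynomial part, so the numerator is (-11/3)·x^3 + o(x^3), and the limit is (-11/3)/(1) = -11/3.

-11/3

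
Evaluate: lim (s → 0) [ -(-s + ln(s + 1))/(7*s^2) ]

Direct substitution gives 0/0.
Apply L'Hôpital: lim (-1 + 1/(s + 1))/(-14*s), still 0/0.
After 2 applications of L'Hôpital's rule the quotient is (-1/(s + 1)^2)/(-14); substituting s = 0 gives 1/14.

1/14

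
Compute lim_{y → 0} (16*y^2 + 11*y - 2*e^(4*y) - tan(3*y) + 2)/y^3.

-91/3

Substitution gives 0/0 (the numerator vanishes to order 3).
Expand each term to order y^3: the coefficient of y^3 in -2·e^(4y) is -64/3 and in −tan(3y) is -9.
Lower-order terms cancel with the polynomial part, so the numerator is (-91/3)·y^3 + o(y^3), and the limit is (-91/3)/(1) = -91/3.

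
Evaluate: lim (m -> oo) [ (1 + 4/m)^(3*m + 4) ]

Write it as [(1 + 4/m)^m]^(3) · (1 + 4/m)^(4). The bracketed term tends to e^(4) and the second factor to 1, so the limit is e^(12).

e^(12)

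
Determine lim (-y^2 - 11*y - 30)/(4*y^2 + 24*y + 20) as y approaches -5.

Since y = -5 makes numerator and denominator zero, (y + 5) divides both.
Cancelling it gives (-y - 6)/(4*y + 4); now plug in y = -5 to get 1/16.

1/16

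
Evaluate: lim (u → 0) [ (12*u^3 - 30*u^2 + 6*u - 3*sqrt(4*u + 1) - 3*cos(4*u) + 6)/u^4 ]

-2

Substitution gives 0/0; apply L'Hôpital's rule 4 times.
After differentiating numerator and denominator 4 times the quotient is (-768*cos(4*u) + 720/(4*u + 1)^(7/2))/(24); at u = 0 this is -2.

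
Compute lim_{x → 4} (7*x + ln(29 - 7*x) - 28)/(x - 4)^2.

Direct substitution gives 0/0.
Apply L'Hôpital: lim (7 - 7/(29 - 7*x))/(2*x - 8), still 0/0.
After 2 applications of L'Hôpital's rule the quotient is (-49/(29 - 7*x)^2)/(2); substituting x = 4 gives -49/2.

-49/2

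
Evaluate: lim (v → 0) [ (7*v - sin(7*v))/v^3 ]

343/6

Direct substitution gives 0/0.
Apply L'Hôpital: lim (7 - 7*cos(7*v))/(3*v^2), still 0/0.
Apply L'Hôpital: lim (49*sin(7*v))/(6*v), still 0/0.
After 3 applications of L'Hôpital's rule the quotient is (343*cos(7*v))/(6); substituting v = 0 gives 343/6.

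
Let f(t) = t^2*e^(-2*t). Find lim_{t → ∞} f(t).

Write as t^2/e^{2t}, an ∞/∞ form.
Exponential growth dominates any polynomial, so repeated L'Hôpital (or the standard result) gives 0.

0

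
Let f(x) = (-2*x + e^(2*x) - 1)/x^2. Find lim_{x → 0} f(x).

2

Direct substitution gives 0/0.
Apply L'Hôpital: lim (2*e^(2*x) - 2)/(2*x), still 0/0.
After 2 applications of L'Hôpital's rule the quotient is (4*e^(2*x))/(2); substituting x = 0 gives 2.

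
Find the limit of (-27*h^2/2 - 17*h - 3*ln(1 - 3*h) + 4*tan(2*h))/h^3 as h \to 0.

Substitution gives 0/0 (the numerator vanishes to order 3).
Expand each term to order h^3: the coefficient of h^3 in 4·tan(2h) is 32/3 and in -3·ln(1 - 3h) is 27.
Lower-order terms cancel with the polynomial part, so the numerator is (113/3)·h^3 + o(h^3), and the limit is (113/3)/(1) = 113/3.

113/3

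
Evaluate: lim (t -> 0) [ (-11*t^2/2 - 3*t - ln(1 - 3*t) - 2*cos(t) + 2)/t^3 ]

Substitution gives 0/0 (the numerator vanishes to order 3).
Expand each term to order t^3: the coefficient of t^3 in −ln(1 - 3t) is 9 and in -2·cos(t) is 0.
Lower-order terms cancel with the polynomial part, so the numerator is (9)·t^3 + o(t^3), and the limit is (9)/(1) = 9.

9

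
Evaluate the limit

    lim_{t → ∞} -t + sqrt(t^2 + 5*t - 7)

5/2

An ∞ − ∞ form. Rationalising with the conjugate, the difference becomes (5t - 7) / (√(t^2 + 5*t - 7) + t).
For large t the denominator behaves like 2·t, so the quotient tends to 5/2 = 5/2.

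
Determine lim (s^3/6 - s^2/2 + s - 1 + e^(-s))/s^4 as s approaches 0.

Direct substitution gives 0/0.
Apply L'Hôpital: lim (s^2/2 - s + 1 - e^(-s))/(4*s^3), still 0/0.
Apply L'Hôpital: lim (s - 1 + e^(-s))/(12*s^2), still 0/0.
Apply L'Hôpital: lim (1 - e^(-s))/(24*s), still 0/0.
After 4 applications of L'Hôpital's rule the quotient is (e^(-s))/(24); substituting s = 0 gives 1/24.

1/24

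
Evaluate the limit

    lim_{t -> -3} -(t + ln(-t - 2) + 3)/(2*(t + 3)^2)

1/4

Direct substitution gives 0/0.
Apply L'Hôpital: lim (1 - 1/(-t - 2))/(-4*t - 12), still 0/0.
After 2 applications of L'Hôpital's rule the quotient is (-1/(-t - 2)^2)/(-4); substituting t = -3 gives 1/4.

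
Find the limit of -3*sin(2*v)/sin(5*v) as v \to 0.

-6/5

Substitution gives 0/0.
Divide numerator and denominator by v: sin(2v)/v → 2 and sin(5v)/v → 5, so the limit is -3·2/5 = -6/5.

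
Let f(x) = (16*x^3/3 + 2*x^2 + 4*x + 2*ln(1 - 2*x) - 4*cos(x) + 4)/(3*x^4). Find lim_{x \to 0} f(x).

-49/18

Substitution gives 0/0; apply L'Hôpital's rule 4 times.
After differentiating numerator and denominator 4 times the quotient is (-4*cos(x) - 192/(2*x - 1)^4)/(72); at x = 0 this is -49/18.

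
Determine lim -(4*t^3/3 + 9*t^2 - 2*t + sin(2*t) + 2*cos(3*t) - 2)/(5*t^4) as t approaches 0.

Substitution gives 0/0; apply L'Hôpital's rule 4 times.
After differentiating numerator and denominator 4 times the quotient is (16*sin(2*t) + 162*cos(3*t))/(-120); at t = 0 this is -27/20.

-27/20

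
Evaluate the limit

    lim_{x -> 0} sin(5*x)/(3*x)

5/3

Substitution gives 0/0.
Write it as (5/3)·sin(5x)/(5x); since sin(u)/u → 1, the limit is 5/3.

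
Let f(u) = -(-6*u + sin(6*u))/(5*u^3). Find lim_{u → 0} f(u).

36/5

Direct substitution gives 0/0.
Apply L'Hôpital: lim (6*cos(6*u) - 6)/(-15*u^2), still 0/0.
Apply L'Hôpital: lim (-36*sin(6*u))/(-30*u), still 0/0.
After 3 applications of L'Hôpital's rule the quotient is (-216*cos(6*u))/(-30); substituting u = 0 gives 36/5.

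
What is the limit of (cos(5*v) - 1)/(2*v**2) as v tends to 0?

-25/4

Direct substitution gives 0/0.
Apply L'Hôpital: lim (-5*sin(5*v))/(4*v), still 0/0.
After 2 applications of L'Hôpital's rule the quotient is (-25*cos(5*v))/(4); substituting v = 0 gives -25/4.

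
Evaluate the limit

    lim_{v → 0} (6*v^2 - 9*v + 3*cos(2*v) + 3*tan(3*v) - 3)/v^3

Substitution gives 0/0; apply L'Hôpital's rule 3 times.
After differentiating numerator and denominator 3 times the quotient is (24*sin(2*v) + 486*tan(3*v)^4 + 648*tan(3*v)^2 + 162)/(6); at v = 0 this is 27.

27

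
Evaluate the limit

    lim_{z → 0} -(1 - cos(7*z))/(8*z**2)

-49/16

Substitution gives 0/0.
Use (1 − cos u)/u² → 1/2 with u = 7z: the limit is 7²/(2·(-8)) = -49/16.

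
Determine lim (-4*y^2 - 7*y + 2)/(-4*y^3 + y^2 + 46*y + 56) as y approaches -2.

Since y = -2 makes numerator and denominator zero, (y + 2) divides both.
Cancelling it gives (1 - 4*y)/(-4*y^2 + 9*y + 28); now plug in y = -2 to get -3/2.

-3/2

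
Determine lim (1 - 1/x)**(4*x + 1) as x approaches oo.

Let L be the limit and take ln: ln L = lim (4x + 1)·ln(1 - 1/x) = lim (4x + 1)·(-1/x + O(1/x²)) = -4.
Hence L = e^(-4).

e^(-4)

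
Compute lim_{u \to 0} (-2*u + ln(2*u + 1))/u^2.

-2

Direct substitution gives 0/0.
Apply L'Hôpital: lim (-2 + 2/(2*u + 1))/(2*u), still 0/0.
After 2 applications of L'Hôpital's rule the quotient is (-4/(2*u + 1)^2)/(2); substituting u = 0 gives -2.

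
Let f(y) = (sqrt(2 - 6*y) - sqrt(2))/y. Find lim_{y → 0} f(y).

A 0/0 form; rationalise with √(2 - 6y) + √2. This collapses the numerator to -6y, leaving -6/(√(2 - 6y) + √2) → -6/(2√2) = -3*√(2)/2.

-3*√(2)/2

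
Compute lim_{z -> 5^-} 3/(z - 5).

-∞

As z → 5⁻, (z - 5) → 0⁻, so (z - 5)^1 → 0⁻ and 3/(z - 5)^1 → -∞.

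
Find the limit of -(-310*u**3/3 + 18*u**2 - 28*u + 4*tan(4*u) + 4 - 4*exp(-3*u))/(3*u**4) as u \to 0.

Substitution gives 0/0 (the numerator vanishes to order 4).
Expand each term to order u^4: the coefficient of u^4 in -4·e^(-3u) is -27/2 and in 4·tan(4u) is 0.
Lower-order terms cancel with the polynomial part, so the numerator is (-27/2)·u^4 + o(u^4), and the limit is (-27/2)/(-3) = 9/2.

9/2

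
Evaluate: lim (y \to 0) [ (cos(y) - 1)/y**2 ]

-1/2

Direct substitution gives 0/0.
Apply L'Hôpital: lim (-sin(y))/(2*y), still 0/0.
After 2 applications of L'Hôpital's rule the quotient is (-cos(y))/(2); substituting y = 0 gives -1/2.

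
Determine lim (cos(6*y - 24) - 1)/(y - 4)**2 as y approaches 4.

Direct substitution gives 0/0.
Apply L'Hôpital: lim (-6*sin(6*y - 24))/(2*y - 8), still 0/0.
After 2 applications of L'Hôpital's rule the quotient is (-36*cos(6*y - 24))/(2); substituting y = 4 gives -18.

-18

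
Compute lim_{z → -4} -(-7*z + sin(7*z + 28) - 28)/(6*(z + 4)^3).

343/36

Direct substitution gives 0/0.
Apply L'Hôpital: lim (7*cos(7*z + 28) - 7)/(-18*(z + 4)^2), still 0/0.
Apply L'Hôpital: lim (-49*sin(7*z + 28))/(-36*z - 144), still 0/0.
After 3 applications of L'Hôpital's rule the quotient is (-343*cos(7*z + 28))/(-36); substituting z = -4 gives 343/36.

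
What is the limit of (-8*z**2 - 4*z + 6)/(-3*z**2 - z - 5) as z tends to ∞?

Numerator and denominator both have degree 2.
Dividing every term by z^2, all lower-order terms vanish and the limit is the ratio of leading coefficients, -8/(-3) = 8/3.

8/3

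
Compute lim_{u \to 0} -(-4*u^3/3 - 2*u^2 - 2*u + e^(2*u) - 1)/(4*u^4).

-1/6

Direct substitution gives 0/0.
Apply L'Hôpital: lim (-4*u^2 - 4*u + 2*e^(2*u) - 2)/(-16*u^3), still 0/0.
Apply L'Hôpital: lim (-8*u + 4*e^(2*u) - 4)/(-48*u^2), still 0/0.
Apply L'Hôpital: lim (8*e^(2*u) - 8)/(-96*u), still 0/0.
After 4 applications of L'Hôpital's rule the quotient is (16*e^(2*u))/(-96); substituting u = 0 gives -1/6.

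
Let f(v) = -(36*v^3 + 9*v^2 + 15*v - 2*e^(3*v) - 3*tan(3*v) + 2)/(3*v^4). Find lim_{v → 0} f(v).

Substitution gives 0/0 (the numerator vanishes to order 4).
Expand each term to order v^4: the coefficient of v^4 in -2·e^(3v) is -27/4 and in -3·tan(3v) is 0.
Lower-order terms cancel with the polynomial part, so the numerator is (-27/4)·v^4 + o(v^4), and the limit is (-27/4)/(-3) = 9/4.

9/4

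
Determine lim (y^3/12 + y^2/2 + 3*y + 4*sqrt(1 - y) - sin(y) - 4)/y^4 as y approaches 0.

-5/32

Substitution gives 0/0 (the numerator vanishes to order 4).
Expand each term to order y^4: the coefficient of y^4 in 4·√(1 - y) is -5/32 and in −sin(y) is 0.
Lower-order terms cancel with the polynomial part, so the numerator is (-5/32)·y^4 + o(y^4), and the limit is (-5/32)/(1) = -5/32.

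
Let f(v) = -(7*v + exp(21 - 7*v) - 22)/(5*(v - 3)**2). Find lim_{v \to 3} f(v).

-49/10

Direct substitution gives 0/0.
Apply L'Hôpital: lim (7 - 7*e^(21 - 7*v))/(30 - 10*v), still 0/0.
After 2 applications of L'Hôpital's rule the quotient is (49*e^(21 - 7*v))/(-10); substituting v = 3 gives -49/10.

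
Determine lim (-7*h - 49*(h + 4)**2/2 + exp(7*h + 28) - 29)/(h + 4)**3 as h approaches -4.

Direct substitution gives 0/0.
Apply L'Hôpital: lim (-49*h + 7*e^(7*h + 28) - 203)/(3*(h + 4)^2), still 0/0.
Apply L'Hôpital: lim (49*e^(7*h + 28) - 49)/(6*h + 24), still 0/0.
After 3 applications of L'Hôpital's rule the quotient is (343*e^(7*h + 28))/(6); substituting h = -4 gives 343/6.

343/6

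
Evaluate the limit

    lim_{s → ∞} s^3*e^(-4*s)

0

Write as s^3/e^{4s}, an ∞/∞ form.
Exponential growth dominates any polynomial, so repeated L'Hôpital (or the standard result) gives 0.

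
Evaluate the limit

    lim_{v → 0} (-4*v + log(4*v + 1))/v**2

Direct substitution gives 0/0.
Apply L'Hôpital: lim (-4 + 4/(4*v + 1))/(2*v), still 0/0.
After 2 applications of L'Hôpital's rule the quotient is (-16/(4*v + 1)^2)/(2); substituting v = 0 gives -8.

-8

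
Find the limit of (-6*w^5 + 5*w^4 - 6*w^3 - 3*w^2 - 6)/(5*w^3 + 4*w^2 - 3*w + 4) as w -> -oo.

-∞

The numerator has higher degree (5 > 3); the quotient behaves like (-6/(5))·w^2 for large |w|.
As w → −∞ this diverges to -∞.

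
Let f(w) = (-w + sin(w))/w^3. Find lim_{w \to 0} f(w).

-1/6

Direct substitution gives 0/0.
Apply L'Hôpital: lim (cos(w) - 1)/(3*w^2), still 0/0.
Apply L'Hôpital: lim (-sin(w))/(6*w), still 0/0.
After 3 applications of L'Hôpital's rule the quotient is (-cos(w))/(6); substituting w = 0 gives -1/6.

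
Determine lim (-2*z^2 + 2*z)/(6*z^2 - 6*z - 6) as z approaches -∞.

-1/3

Numerator and denominator both have degree 2.
Dividing every term by z^2, all lower-order terms vanish and the limit is the ratio of leading coefficients, -2/(6) = -1/3.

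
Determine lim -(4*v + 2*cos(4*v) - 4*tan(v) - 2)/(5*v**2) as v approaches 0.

16/5

Substitution gives 0/0 (the numerator vanishes to order 2).
Expand each term to order v^2: the coefficient of v^2 in 2·cos(4v) is -16 and in -4·tan(v) is 0.
Lower-order terms cancel with the polynomial part, so the numerator is (-16)·v^2 + o(v^2), and the limit is (-16)/(-5) = 16/5.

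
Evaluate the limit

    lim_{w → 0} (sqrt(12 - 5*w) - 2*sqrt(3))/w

-5*√(3)/12

Substitution gives 0/0. Multiply numerator and denominator by the conjugate √(12 - 5w) + √12.
The numerator becomes (12 - 5w) − 12 = -5w, so the expression simplifies to -5/(√(12 - 5w) + √12).
Letting w → 0 gives -5/(2√12) = -5*√(3)/12.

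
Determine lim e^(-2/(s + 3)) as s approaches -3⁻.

∞

As s → -3⁻, -2/(s + 3) → +∞, so e^(-2/(s + 3)) → ∞.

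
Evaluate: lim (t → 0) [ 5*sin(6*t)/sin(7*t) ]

Substitution gives 0/0.
Divide numerator and denominator by t: sin(6t)/t → 6 and sin(7t)/t → 7, so the limit is 5·6/7 = 30/7.

30/7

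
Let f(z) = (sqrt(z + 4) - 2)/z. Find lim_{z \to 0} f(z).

Substitution gives 0/0. Multiply numerator and denominator by the conjugate √(4 + z) + √4.
The numerator becomes (4 + z) − 4 = z, so the expression simplifies to 1/(√(4 + z) + √4).
Letting z → 0 gives 1/(2√4) = 1/4.

1/4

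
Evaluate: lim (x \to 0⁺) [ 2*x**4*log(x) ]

0

This is a 0·(−∞) form. Rewrite as 2·ln(x) / x^(−4) and apply L'Hôpital:
the derivative quotient is 2·(1/x) / (−4·x^(−5)) = (-2/4)·x^4 → 0.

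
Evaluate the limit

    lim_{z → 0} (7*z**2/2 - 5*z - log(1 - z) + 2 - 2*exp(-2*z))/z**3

Substitution gives 0/0 (the numerator vanishes to order 3).
Expand each term to order z^3: the coefficient of z^3 in −ln(1 - z) is 1/3 and in -2·e^(-2z) is 8/3.
Lower-order terms cancel with the polynomial part, so the numerator is (3)·z^3 + o(z^3), and the limit is (3)/(1) = 3.

3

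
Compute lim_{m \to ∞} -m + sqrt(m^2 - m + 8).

An ∞ − ∞ form. Rationalising with the conjugate, the difference becomes (-m + 8) / (√(m^2 - m + 8) + m).
For large m the denominator behaves like 2·m, so the quotient tends to -1/2 = -1/2.

-1/2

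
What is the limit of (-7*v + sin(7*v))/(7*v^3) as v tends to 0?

-49/6

Direct substitution gives 0/0.
Apply L'Hôpital: lim (7*cos(7*v) - 7)/(21*v^2), still 0/0.
Apply L'Hôpital: lim (-49*sin(7*v))/(42*v), still 0/0.
After 3 applications of L'Hôpital's rule the quotient is (-343*cos(7*v))/(42); substituting v = 0 gives -49/6.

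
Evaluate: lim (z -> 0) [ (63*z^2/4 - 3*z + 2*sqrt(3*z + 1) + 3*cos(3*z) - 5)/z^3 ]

Substitution gives 0/0; apply L'Hôpital's rule 3 times.
After differentiating numerator and denominator 3 times the quotient is (81*sin(3*z) + 81/(4*(3*z + 1)^(5/2)))/(6); at z = 0 this is 27/8.

27/8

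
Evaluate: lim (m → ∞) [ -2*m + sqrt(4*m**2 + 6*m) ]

3/2

This has the form ∞ − ∞. Multiply and divide by the conjugate √(4*m^2 + 6*m) + 2m.
That gives (6m) / (√(4*m^2 + 6*m) + 2m).
Divide numerator and denominator by m: the limit is 6/(2·2) = 3/2.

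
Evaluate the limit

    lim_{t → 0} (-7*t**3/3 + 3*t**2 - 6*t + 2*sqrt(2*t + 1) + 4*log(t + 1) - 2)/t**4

Substitution gives 0/0; apply L'Hôpital's rule 4 times.
After differentiating numerator and denominator 4 times the quotient is (-30/(2*t + 1)^(7/2) - 24/(t + 1)^4)/(24); at t = 0 this is -9/4.

-9/4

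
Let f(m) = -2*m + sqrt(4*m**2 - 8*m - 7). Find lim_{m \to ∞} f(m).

-2

An ∞ − ∞ form. Rationalising with the conjugate, the difference becomes (-8m - 7) / (√(4*m^2 - 8*m - 7) + 2m).
For large m the denominator behaves like 2·2m, so the quotient tends to -8/4 = -2.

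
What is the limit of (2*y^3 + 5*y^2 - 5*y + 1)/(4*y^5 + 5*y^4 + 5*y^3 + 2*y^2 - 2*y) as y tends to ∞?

0

The denominator has degree 5 and the numerator degree 3. Dividing numerator and denominator by y^5 sends every term to 0 except the leading denominator term, so the limit is 0.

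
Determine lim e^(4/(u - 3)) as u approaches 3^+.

∞

As u → 3⁺, 4/(u - 3) → +∞, so e^(4/(u - 3)) → ∞.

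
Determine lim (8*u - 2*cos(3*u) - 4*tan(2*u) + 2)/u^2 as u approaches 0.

9

Substitution gives 0/0; apply L'Hôpital's rule 2 times.
After differentiating numerator and denominator 2 times the quotient is (-32*sin(2*u)/cos(2*u)^3 + 18*cos(3*u))/(2); at u = 0 this is 9.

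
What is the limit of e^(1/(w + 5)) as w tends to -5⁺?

∞

As w → -5⁺, 1/(w + 5) → +∞, so e^(1/(w + 5)) → ∞.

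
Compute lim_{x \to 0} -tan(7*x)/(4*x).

-7/4

Substitution gives 0/0.
Since tan(u)/u → 1 as u → 0, tan(7x)/(7x) → 1 and the limit is 7/(-4) = -7/4.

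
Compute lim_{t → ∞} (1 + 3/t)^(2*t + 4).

Write it as [(1 + 3/t)^t]^(2) · (1 + 3/t)^(4). The bracketed term tends to e^(3) and the second factor to 1, so the limit is e^(6).

e^(6)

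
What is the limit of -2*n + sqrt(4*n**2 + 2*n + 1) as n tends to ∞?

1/2

An ∞ − ∞ form. Rationalising with the conjugate, the difference becomes (2n + 1) / (√(4*n^2 + 2*n + 1) + 2n).
For large n the denominator behaves like 2·2n, so the quotient tends to 2/4 = 1/2.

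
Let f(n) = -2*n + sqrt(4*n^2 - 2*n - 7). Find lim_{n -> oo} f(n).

This has the form ∞ − ∞. Multiply and divide by the conjugate √(4*n^2 - 2*n - 7) + 2n.
That gives (-2n - 7) / (√(4*n^2 - 2*n - 7) + 2n).
Divide numerator and denominator by n: the limit is -2/(2·2) = -1/2.

-1/2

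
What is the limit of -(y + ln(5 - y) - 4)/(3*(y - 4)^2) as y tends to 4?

1/6

Direct substitution gives 0/0.
Apply L'Hôpital: lim (1 - 1/(5 - y))/(24 - 6*y), still 0/0.
After 2 applications of L'Hôpital's rule the quotient is (-1/(5 - y)^2)/(-6); substituting y = 4 gives 1/6.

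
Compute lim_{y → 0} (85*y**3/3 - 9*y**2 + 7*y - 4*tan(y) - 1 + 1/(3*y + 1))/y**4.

Substitution gives 0/0; apply L'Hôpital's rule 4 times.
After differentiating numerator and denominator 4 times the quotient is (32*tan(y)/cos(y)^2 - 96*tan(y)/cos(y)^4 + 1944/(3*y + 1)^5)/(24); at y = 0 this is 81.

81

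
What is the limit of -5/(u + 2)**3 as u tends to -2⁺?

-∞

As u → -2⁺, (u + 2) → 0⁺, so (u + 2)^3 → 0⁺ and -5/(u + 2)^3 → -∞.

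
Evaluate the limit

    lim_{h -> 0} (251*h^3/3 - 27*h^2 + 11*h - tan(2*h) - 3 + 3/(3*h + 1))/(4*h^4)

Substitution gives 0/0 (the numerator vanishes to order 4).
Expand each term to order h^4: the coefficient of h^4 in −tan(2h) is 0 and in 3·1/(1 + 3h) is 243.
Lower-order terms cancel with the polynomial part, so the numerator is (243)·h^4 + o(h^4), and the limit is (243)/(4) = 243/4.

243/4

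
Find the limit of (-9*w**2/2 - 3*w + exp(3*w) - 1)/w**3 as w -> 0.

Direct substitution gives 0/0.
Apply L'Hôpital: lim (-9*w + 3*e^(3*w) - 3)/(3*w^2), still 0/0.
Apply L'Hôpital: lim (9*e^(3*w) - 9)/(6*w), still 0/0.
After 3 applications of L'Hôpital's rule the quotient is (27*e^(3*w))/(6); substituting w = 0 gives 9/2.

9/2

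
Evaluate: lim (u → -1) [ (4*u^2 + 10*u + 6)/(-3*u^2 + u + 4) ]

Direct substitution gives 0/0, so factor. Both numerator and denominator have (u + 1) as a factor.
After cancelling, the expression reduces to (4*u + 6)/(4 - 3*u).
Substituting u = -1 gives 2/7.

2/7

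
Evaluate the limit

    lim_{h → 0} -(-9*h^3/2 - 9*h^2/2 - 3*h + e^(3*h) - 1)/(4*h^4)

Direct substitution gives 0/0.
Apply L'Hôpital: lim (-27*h^2/2 - 9*h + 3*e^(3*h) - 3)/(-16*h^3), still 0/0.
Apply L'Hôpital: lim (-27*h + 9*e^(3*h) - 9)/(-48*h^2), still 0/0.
Apply L'Hôpital: lim (27*e^(3*h) - 27)/(-96*h), still 0/0.
After 4 applications of L'Hôpital's rule the quotient is (81*e^(3*h))/(-96); substituting h = 0 gives -27/32.

-27/32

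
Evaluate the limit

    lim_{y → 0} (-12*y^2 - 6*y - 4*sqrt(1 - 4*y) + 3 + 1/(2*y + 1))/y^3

Substitution gives 0/0 (the numerator vanishes to order 3).
Expand each term to order y^3: the coefficient of y^3 in -4·√(1 - 4y) is 16 and in 1/(1 + 2y) is -8.
Lower-order terms cancel with the polynomial part, so the numerator is (8)·y^3 + o(y^3), and the limit is (8)/(1) = 8.

8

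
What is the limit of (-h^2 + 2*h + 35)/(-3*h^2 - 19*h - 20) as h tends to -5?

12/11

Direct substitution gives 0/0, so factor. Both numerator and denominator have (h + 5) as a factor.
After cancelling, the expression reduces to (7 - h)/(-3*h - 4).
Substituting h = -5 gives 12/11.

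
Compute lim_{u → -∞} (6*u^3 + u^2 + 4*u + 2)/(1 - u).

The numerator has higher degree (3 > 1); the quotient behaves like (6/(-1))·u^2 for large |u|.
As u → −∞ this diverges to -∞.

-∞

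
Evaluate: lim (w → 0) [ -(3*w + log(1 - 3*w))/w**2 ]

Direct substitution gives 0/0.
Apply L'Hôpital: lim (3 - 3/(1 - 3*w))/(-2*w), still 0/0.
After 2 applications of L'Hôpital's rule the quotient is (-9/(1 - 3*w)^2)/(-2); substituting w = 0 gives 9/2.

9/2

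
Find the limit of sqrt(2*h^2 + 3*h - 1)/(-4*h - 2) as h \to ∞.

For large |h|, √(2*h^2 + 3*h - 1) ≈ √2·|h| and the denominator ≈ -4h.
Since h → +∞, |h| = h, giving √2/(-4) = -√(2)/4.

-√(2)/4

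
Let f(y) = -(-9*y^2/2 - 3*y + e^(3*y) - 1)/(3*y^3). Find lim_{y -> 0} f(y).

-3/2

Direct substitution gives 0/0.
Apply L'Hôpital: lim (-9*y + 3*e^(3*y) - 3)/(-9*y^2), still 0/0.
Apply L'Hôpital: lim (9*e^(3*y) - 9)/(-18*y), still 0/0.
After 3 applications of L'Hôpital's rule the quotient is (27*e^(3*y))/(-18); substituting y = 0 gives -3/2.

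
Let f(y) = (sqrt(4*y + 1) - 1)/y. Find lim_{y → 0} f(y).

2

Substitution gives 0/0. Multiply numerator and denominator by the conjugate √(1 + 4y) + √1.
The numerator becomes (1 + 4y) − 1 = 4y, so the expression simplifies to 4/(√(1 + 4y) + √1).
Letting y → 0 gives 4/(2√1) = 2.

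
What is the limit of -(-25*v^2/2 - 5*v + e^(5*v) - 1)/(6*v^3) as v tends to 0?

-125/36

Direct substitution gives 0/0.
Apply L'Hôpital: lim (-25*v + 5*e^(5*v) - 5)/(-18*v^2), still 0/0.
Apply L'Hôpital: lim (25*e^(5*v) - 25)/(-36*v), still 0/0.
After 3 applications of L'Hôpital's rule the quotient is (125*e^(5*v))/(-36); substituting v = 0 gives -125/36.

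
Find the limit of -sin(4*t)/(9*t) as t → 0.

Substitution gives 0/0.
Write it as (4/(-9))·sin(4t)/(4t); since sin(u)/u → 1, the limit is -4/9.

-4/9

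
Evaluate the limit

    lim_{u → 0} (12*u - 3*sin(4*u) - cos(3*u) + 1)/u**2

9/2

Substitution gives 0/0 (the numerator vanishes to order 2).
Expand each term to order u^2: the coefficient of u^2 in −cos(3u) is 9/2 and in -3·sin(4u) is 0.
Lower-order terms cancel with the polynomial part, so the numerator is (9/2)·u^2 + o(u^2), and the limit is (9/2)/(1) = 9/2.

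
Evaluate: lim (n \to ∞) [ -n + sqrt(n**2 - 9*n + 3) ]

An ∞ − ∞ form. Rationalising with the conjugate, the difference becomes (-9n + 3) / (√(n^2 - 9*n + 3) + n).
For large n the denominator behaves like 2·n, so the quotient tends to -9/2 = -9/2.

-9/2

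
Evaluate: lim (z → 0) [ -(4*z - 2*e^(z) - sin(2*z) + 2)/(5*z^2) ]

1/5

Substitution gives 0/0; apply L'Hôpital's rule 2 times.
After differentiating numerator and denominator 2 times the quotient is (-2*e^(z) + 4*sin(2*z))/(-10); at z = 0 this is 1/5.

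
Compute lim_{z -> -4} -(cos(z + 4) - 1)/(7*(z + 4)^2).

Direct substitution gives 0/0.
Apply L'Hôpital: lim (-sin(z + 4))/(-14*z - 56), still 0/0.
After 2 applications of L'Hôpital's rule the quotient is (-cos(z + 4))/(-14); substituting z = -4 gives 1/14.

1/14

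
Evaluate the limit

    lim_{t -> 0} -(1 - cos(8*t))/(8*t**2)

Substitution gives 0/0.
Use (1 − cos u)/u² → 1/2 with u = 8t: the limit is 8²/(2·(-8)) = -4.

-4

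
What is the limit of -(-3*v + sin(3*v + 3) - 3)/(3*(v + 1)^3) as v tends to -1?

Direct substitution gives 0/0.
Apply L'Hôpital: lim (3*cos(3*v + 3) - 3)/(-9*(v + 1)^2), still 0/0.
Apply L'Hôpital: lim (-9*sin(3*v + 3))/(-18*v - 18), still 0/0.
After 3 applications of L'Hôpital's rule the quotient is (-27*cos(3*v + 3))/(-18); substituting v = -1 gives 3/2.

3/2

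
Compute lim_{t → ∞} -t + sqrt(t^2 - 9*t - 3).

An ∞ − ∞ form. Rationalising with the conjugate, the difference becomes (-9t - 3) / (√(t^2 - 9*t - 3) + t).
For large t the denominator behaves like 2·t, so the quotient tends to -9/2 = -9/2.

-9/2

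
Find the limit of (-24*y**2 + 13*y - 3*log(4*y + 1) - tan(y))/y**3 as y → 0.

-193/3

Substitution gives 0/0; apply L'Hôpital's rule 3 times.
After differentiating numerator and denominator 3 times the quotient is (4/cos(y)^2 - 6/cos(y)^4 - 384/(4*y + 1)^3)/(6); at y = 0 this is -193/3.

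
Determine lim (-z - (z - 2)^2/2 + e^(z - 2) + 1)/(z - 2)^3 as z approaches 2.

Direct substitution gives 0/0.
Apply L'Hôpital: lim (-z + e^(z - 2) + 1)/(3*(z - 2)^2), still 0/0.
Apply L'Hôpital: lim (e^(z - 2) - 1)/(6*z - 12), still 0/0.
After 3 applications of L'Hôpital's rule the quotient is (e^(z - 2))/(6); substituting z = 2 gives 1/6.

1/6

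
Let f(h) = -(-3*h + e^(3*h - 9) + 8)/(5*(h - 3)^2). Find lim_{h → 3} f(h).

-9/10

Direct substitution gives 0/0.
Apply L'Hôpital: lim (3*e^(3*h - 9) - 3)/(30 - 10*h), still 0/0.
After 2 applications of L'Hôpital's rule the quotient is (9*e^(3*h - 9))/(-10); substituting h = 3 gives -9/10.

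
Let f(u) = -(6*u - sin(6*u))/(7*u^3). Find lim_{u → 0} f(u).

-36/7

Direct substitution gives 0/0.
Apply L'Hôpital: lim (6 - 6*cos(6*u))/(-21*u^2), still 0/0.
Apply L'Hôpital: lim (36*sin(6*u))/(-42*u), still 0/0.
After 3 applications of L'Hôpital's rule the quotient is (216*cos(6*u))/(-42); substituting u = 0 gives -36/7.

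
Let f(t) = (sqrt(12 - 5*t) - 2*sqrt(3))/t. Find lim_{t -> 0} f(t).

-5*√(3)/12

Substitution gives 0/0. Multiply numerator and denominator by the conjugate √(12 - 5t) + √12.
The numerator becomes (12 - 5t) − 12 = -5t, so the expression simplifies to -5/(√(12 - 5t) + √12).
Letting t → 0 gives -5/(2√12) = -5*√(3)/12.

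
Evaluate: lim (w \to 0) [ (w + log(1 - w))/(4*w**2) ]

Direct substitution gives 0/0.
Apply L'Hôpital: lim (1 - 1/(1 - w))/(8*w), still 0/0.
After 2 applications of L'Hôpital's rule the quotient is (-1/(1 - w)^2)/(8); substituting w = 0 gives -1/8.

-1/8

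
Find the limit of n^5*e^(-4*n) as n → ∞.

Write as n^5/e^{4n}, an ∞/∞ form.
Exponential growth dominates any polynomial, so repeated L'Hôpital (or the standard result) gives 0.

0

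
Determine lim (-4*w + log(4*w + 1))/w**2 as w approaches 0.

-8

Direct substitution gives 0/0.
Apply L'Hôpital: lim (-4 + 4/(4*w + 1))/(2*w), still 0/0.
After 2 applications of L'Hôpital's rule the quotient is (-16/(4*w + 1)^2)/(2); substituting w = 0 gives -8.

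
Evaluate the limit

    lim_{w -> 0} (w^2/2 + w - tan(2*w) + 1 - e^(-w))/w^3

Substitution gives 0/0; apply L'Hôpital's rule 3 times.
After differentiating numerator and denominator 3 times the quotient is (-48*tan(2*w)^4 - 64*tan(2*w)^2 - 16 + e^(-w))/(6); at w = 0 this is -5/2.

-5/2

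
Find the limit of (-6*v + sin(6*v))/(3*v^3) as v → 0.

Direct substitution gives 0/0.
Apply L'Hôpital: lim (6*cos(6*v) - 6)/(9*v^2), still 0/0.
Apply L'Hôpital: lim (-36*sin(6*v))/(18*v), still 0/0.
After 3 applications of L'Hôpital's rule the quotient is (-216*cos(6*v))/(18); substituting v = 0 gives -12.

-12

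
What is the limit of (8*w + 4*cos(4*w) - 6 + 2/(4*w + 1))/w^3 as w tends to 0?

Substitution gives 0/0 (the numerator vanishes to order 3).
Expand each term to order w^3: the coefficient of w^3 in 2·1/(1 + 4w) is -128 and in 4·cos(4w) is 0.
Lower-order terms cancel with the polynomial part, so the numerator is (-128)·w^3 + o(w^3), and the limit is (-128)/(1) = -128.

-128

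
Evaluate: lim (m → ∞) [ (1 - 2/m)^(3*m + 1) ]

Let L be the limit and take ln: ln L = lim (3m + 1)·ln(1 - 2/m) = lim (3m + 1)·(-2/m + O(1/m²)) = -6.
Hence L = e^(-6).

e^(-6)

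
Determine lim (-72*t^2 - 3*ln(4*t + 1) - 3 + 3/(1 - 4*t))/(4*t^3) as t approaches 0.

Substitution gives 0/0 (the numerator vanishes to order 3).
Expand each term to order t^3: the coefficient of t^3 in 3·1/(1 - 4t) is 192 and in -3·ln(1 + 4t) is -64.
Lower-order terms cancel with the polynomial part, so the numerator is (128)·t^3 + o(t^3), and the limit is (128)/(4) = 32.

32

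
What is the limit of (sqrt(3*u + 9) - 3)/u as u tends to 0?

Substitution gives 0/0. Multiply numerator and denominator by the conjugate √(9 + 3u) + √9.
The numerator becomes (9 + 3u) − 9 = 3u, so the expression simplifies to 3/(√(9 + 3u) + √9).
Letting u → 0 gives 3/(2√9) = 1/2.

1/2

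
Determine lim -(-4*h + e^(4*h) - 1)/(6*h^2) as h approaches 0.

Direct substitution gives 0/0.
Apply L'Hôpital: lim (4*e^(4*h) - 4)/(-12*h), still 0/0.
After 2 applications of L'Hôpital's rule the quotient is (16*e^(4*h))/(-12); substituting h = 0 gives -4/3.

-4/3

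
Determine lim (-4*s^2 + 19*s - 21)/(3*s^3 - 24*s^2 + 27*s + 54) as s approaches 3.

Since s = 3 makes numerator and denominator zero, (s - 3) divides both.
Cancelling it gives (7 - 4*s)/(3*s^2 - 15*s - 18); now plug in s = 3 to get 5/36.

5/36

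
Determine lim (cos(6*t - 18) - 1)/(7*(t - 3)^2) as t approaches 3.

Direct substitution gives 0/0.
Apply L'Hôpital: lim (-6*sin(6*t - 18))/(14*t - 42), still 0/0.
After 2 applications of L'Hôpital's rule the quotient is (-36*cos(6*t - 18))/(14); substituting t = 3 gives -18/7.

-18/7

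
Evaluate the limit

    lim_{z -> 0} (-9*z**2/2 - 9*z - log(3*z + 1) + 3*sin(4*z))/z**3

Substitution gives 0/0 (the numerator vanishes to order 3).
Expand each term to order z^3: the coefficient of z^3 in −ln(1 + 3z) is -9 and in 3·sin(4z) is -32.
Lower-order terms cancel with the polynomial part, so the numerator is (-41)·z^3 + o(z^3), and the limit is (-41)/(1) = -41.

-41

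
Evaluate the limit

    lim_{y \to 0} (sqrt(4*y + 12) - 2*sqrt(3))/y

√(3)/3

Substitution gives 0/0. Multiply numerator and denominator by the conjugate √(12 + 4y) + √12.
The numerator becomes (12 + 4y) − 12 = 4y, so the expression simplifies to 4/(√(12 + 4y) + √12).
Letting y → 0 gives 4/(2√12) = √(3)/3.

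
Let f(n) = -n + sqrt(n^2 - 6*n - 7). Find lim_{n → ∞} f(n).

-3

An ∞ − ∞ form. Rationalising with the conjugate, the difference becomes (-6n - 7) / (√(n^2 - 6*n - 7) + n).
For large n the denominator behaves like 2·n, so the quotient tends to -6/2 = -3.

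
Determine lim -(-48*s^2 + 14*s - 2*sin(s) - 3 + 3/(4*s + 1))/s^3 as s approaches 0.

575/3

Substitution gives 0/0 (the numerator vanishes to order 3).
Expand each term to order s^3: the coefficient of s^3 in 3·1/(1 + 4s) is -192 and in -2·sin(s) is 1/3.
Lower-order terms cancel with the polynomial part, so the numerator is (-575/3)·s^3 + o(s^3), and the limit is (-575/3)/(-1) = 575/3.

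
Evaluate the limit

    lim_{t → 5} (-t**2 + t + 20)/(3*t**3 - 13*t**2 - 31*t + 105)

-9/64

At t = 5 both the top and bottom vanish — a removable singularity. Factoring out (t - 5) from each leaves (-t - 4)/(3*t^2 + 2*t - 21), which at t = 5 equals -9/64.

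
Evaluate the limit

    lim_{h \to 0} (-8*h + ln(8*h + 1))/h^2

Direct substitution gives 0/0.
Apply L'Hôpital: lim (-8 + 8/(8*h + 1))/(2*h), still 0/0.
After 2 applications of L'Hôpital's rule the quotient is (-64/(8*h + 1)^2)/(2); substituting h = 0 gives -32.

-32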